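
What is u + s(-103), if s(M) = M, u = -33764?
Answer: -33867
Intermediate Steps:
u + s(-103) = -33764 - 103 = -33867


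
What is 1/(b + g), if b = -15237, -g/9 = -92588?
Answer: 1/818055 ≈ 1.2224e-6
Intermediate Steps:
g = 833292 (g = -9*(-92588) = 833292)
1/(b + g) = 1/(-15237 + 833292) = 1/818055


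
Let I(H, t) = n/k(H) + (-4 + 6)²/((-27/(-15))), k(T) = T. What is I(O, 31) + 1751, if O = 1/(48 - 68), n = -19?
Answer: 19199/9 ≈ 2133.2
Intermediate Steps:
O = -1/20 (O = 1/(-20) = -1/20 ≈ -0.050000)
I(H, t) = 20/9 - 19/H (I(H, t) = -19/H + (-4 + 6)²/((-27/(-15))) = -19/H + 2²/((-27*(-1/15))) = -19/H + 4/(9/5) = -19/H + 4*(5/9) = -19/H + 20/9 = 20/9 - 19/H)
I(O, 31) + 1751 = (20/9 - 19/(-1/20)) + 1751 = (20/9 - 19*(-20)) + 1751 = (20/9 + 380) + 1751 = 3440/9 + 1751 = 19199/9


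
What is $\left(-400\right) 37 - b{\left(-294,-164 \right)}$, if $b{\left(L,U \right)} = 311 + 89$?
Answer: $-15200$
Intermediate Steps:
$b{\left(L,U \right)} = 400$
$\left(-400\right) 37 - b{\left(-294,-164 \right)} = \left(-400\right) 37 - 400 = -14800 - 400 = -15200$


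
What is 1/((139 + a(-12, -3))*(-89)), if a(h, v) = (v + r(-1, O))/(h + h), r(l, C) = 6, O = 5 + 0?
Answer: -8/98879 ≈ -8.0907e-5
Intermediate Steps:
O = 5
a(h, v) = (6 + v)/(2*h) (a(h, v) = (v + 6)/(h + h) = (6 + v)/((2*h)) = (6 + v)*(1/(2*h)) = (6 + v)/(2*h))
1/((139 + a(-12, -3))*(-89)) = 1/((139 + (½)*(6 - 3)/(-12))*(-89)) = 1/((139 + (½)*(-1/12)*3)*(-89)) = 1/((139 - ⅛)*(-89)) = 1/((1111/8)*(-89)) = 1/(-98879/8) = -8/98879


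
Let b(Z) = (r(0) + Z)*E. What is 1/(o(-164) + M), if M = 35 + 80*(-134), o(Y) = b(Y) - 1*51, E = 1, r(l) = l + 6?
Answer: -1/10894 ≈ -9.1794e-5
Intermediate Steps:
r(l) = 6 + l
b(Z) = 6 + Z (b(Z) = ((6 + 0) + Z)*1 = (6 + Z)*1 = 6 + Z)
o(Y) = -45 + Y (o(Y) = (6 + Y) - 1*51 = (6 + Y) - 51 = -45 + Y)
M = -10685 (M = 35 - 10720 = -10685)
1/(o(-164) + M) = 1/((-45 - 164) - 10685) = 1/(-209 - 10685) = 1/(-10894) = -1/10894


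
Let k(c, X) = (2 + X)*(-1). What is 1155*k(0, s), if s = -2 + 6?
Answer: -6930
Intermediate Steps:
s = 4
k(c, X) = -2 - X
1155*k(0, s) = 1155*(-2 - 1*4) = 1155*(-2 - 4) = 1155*(-6) = -6930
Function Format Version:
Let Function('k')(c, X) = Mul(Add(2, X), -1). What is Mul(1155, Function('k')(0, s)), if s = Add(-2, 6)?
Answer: -6930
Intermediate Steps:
s = 4
Function('k')(c, X) = Add(-2, Mul(-1, X))
Mul(1155, Function('k')(0, s)) = Mul(1155, Add(-2, Mul(-1, 4))) = Mul(1155, Add(-2, -4)) = Mul(1155, -6) = -6930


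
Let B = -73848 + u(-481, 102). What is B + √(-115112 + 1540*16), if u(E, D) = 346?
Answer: -73502 + 2*I*√22618 ≈ -73502.0 + 300.79*I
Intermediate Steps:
B = -73502 (B = -73848 + 346 = -73502)
B + √(-115112 + 1540*16) = -73502 + √(-115112 + 1540*16) = -73502 + √(-115112 + 24640) = -73502 + √(-90472) = -73502 + 2*I*√22618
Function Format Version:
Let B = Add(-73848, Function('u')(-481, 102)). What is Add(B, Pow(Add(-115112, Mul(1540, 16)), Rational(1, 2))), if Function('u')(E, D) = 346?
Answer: Add(-73502, Mul(2, I, Pow(22618, Rational(1, 2)))) ≈ Add(-73502., Mul(300.79, I))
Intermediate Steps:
B = -73502 (B = Add(-73848, 346) = -73502)
Add(B, Pow(Add(-115112, Mul(1540, 16)), Rational(1, 2))) = Add(-73502, Pow(Add(-115112, Mul(1540, 16)), Rational(1, 2))) = Add(-73502, Pow(Add(-115112, 24640), Rational(1, 2))) = Add(-73502, Pow(-90472, Rational(1, 2))) = Add(-73502, Mul(2, I, Pow(22618, Rational(1, 2))))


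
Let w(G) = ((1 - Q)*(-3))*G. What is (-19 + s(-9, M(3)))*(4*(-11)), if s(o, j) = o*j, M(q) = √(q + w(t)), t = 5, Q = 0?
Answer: 836 + 792*I*√3 ≈ 836.0 + 1371.8*I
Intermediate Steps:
w(G) = -3*G (w(G) = ((1 - 1*0)*(-3))*G = ((1 + 0)*(-3))*G = (1*(-3))*G = -3*G)
M(q) = √(-15 + q) (M(q) = √(q - 3*5) = √(q - 15) = √(-15 + q))
s(o, j) = j*o
(-19 + s(-9, M(3)))*(4*(-11)) = (-19 + √(-15 + 3)*(-9))*(4*(-11)) = (-19 + √(-12)*(-9))*(-44) = (-19 + (2*I*√3)*(-9))*(-44) = (-19 - 18*I*√3)*(-44) = 836 + 792*I*√3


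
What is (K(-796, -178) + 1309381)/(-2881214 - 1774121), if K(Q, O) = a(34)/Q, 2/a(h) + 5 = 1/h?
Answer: -44035792428/156563571385 ≈ -0.28126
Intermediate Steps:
a(h) = 2/(-5 + 1/h)
K(Q, O) = -68/(169*Q) (K(Q, O) = (-2*34/(-1 + 5*34))/Q = (-2*34/(-1 + 170))/Q = (-2*34/169)/Q = (-2*34*1/169)/Q = -68/(169*Q))
(K(-796, -178) + 1309381)/(-2881214 - 1774121) = (-68/169/(-796) + 1309381)/(-2881214 - 1774121) = (-68/169*(-1/796) + 1309381)/(-4655335) = (17/33631 + 1309381)*(-1/4655335) = (44035792428/33631)*(-1/4655335) = -44035792428/156563571385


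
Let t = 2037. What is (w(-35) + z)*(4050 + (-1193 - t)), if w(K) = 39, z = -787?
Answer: -613360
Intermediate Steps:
(w(-35) + z)*(4050 + (-1193 - t)) = (39 - 787)*(4050 + (-1193 - 1*2037)) = -748*(4050 + (-1193 - 2037)) = -748*(4050 - 3230) = -748*820 = -613360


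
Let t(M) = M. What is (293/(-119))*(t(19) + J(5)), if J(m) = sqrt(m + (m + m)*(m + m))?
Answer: -5567/119 - 293*sqrt(105)/119 ≈ -72.011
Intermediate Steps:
J(m) = sqrt(m + 4*m**2) (J(m) = sqrt(m + (2*m)*(2*m)) = sqrt(m + 4*m**2))
(293/(-119))*(t(19) + J(5)) = (293/(-119))*(19 + sqrt(5*(1 + 4*5))) = (293*(-1/119))*(19 + sqrt(5*(1 + 20))) = -293*(19 + sqrt(5*21))/119 = -293*(19 + sqrt(105))/119 = -5567/119 - 293*sqrt(105)/119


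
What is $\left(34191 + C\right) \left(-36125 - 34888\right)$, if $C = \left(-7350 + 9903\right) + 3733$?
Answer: $-2874393201$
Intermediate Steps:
$C = 6286$ ($C = 2553 + 3733 = 6286$)
$\left(34191 + C\right) \left(-36125 - 34888\right) = \left(34191 + 6286\right) \left(-36125 - 34888\right) = 40477 \left(-71013\right) = -2874393201$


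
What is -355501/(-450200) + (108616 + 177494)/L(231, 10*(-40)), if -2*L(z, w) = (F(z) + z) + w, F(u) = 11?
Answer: 128834806579/35565800 ≈ 3622.4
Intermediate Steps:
L(z, w) = -11/2 - w/2 - z/2 (L(z, w) = -((11 + z) + w)/2 = -(11 + w + z)/2 = -11/2 - w/2 - z/2)
-355501/(-450200) + (108616 + 177494)/L(231, 10*(-40)) = -355501/(-450200) + (108616 + 177494)/(-11/2 - 5*(-40) - ½*231) = -355501*(-1/450200) + 286110/(-11/2 - ½*(-400) - 231/2) = 355501/450200 + 286110/(-11/2 + 200 - 231/2) = 355501/450200 + 286110/79 = 128834806579/35565800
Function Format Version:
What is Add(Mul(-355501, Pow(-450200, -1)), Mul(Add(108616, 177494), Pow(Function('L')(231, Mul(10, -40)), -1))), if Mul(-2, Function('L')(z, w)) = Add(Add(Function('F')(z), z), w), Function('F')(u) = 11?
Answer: Rational(128834806579, 35565800) ≈ 3622.4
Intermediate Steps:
Function('L')(z, w) = Add(Rational(-11, 2), Mul(Rational(-1, 2), w), Mul(Rational(-1, 2), z)) (Function('L')(z, w) = Mul(Rational(-1, 2), Add(Add(11, z), w)) = Mul(Rational(-1, 2), Add(11, w, z)) = Add(Rational(-11, 2), Mul(Rational(-1, 2), w), Mul(Rational(-1, 2), z)))
Add(Mul(-355501, Pow(-450200, -1)), Mul(Add(108616, 177494), Pow(Function('L')(231, Mul(10, -40)), -1))) = Add(Mul(-355501, Pow(-450200, -1)), Mul(Add(108616, 177494), Pow(Add(Rational(-11, 2), Mul(Rational(-1, 2), Mul(10, -40)), Mul(Rational(-1, 2), 231)), -1))) = Add(Mul(-355501, Rational(-1, 450200)), Mul(286110, Pow(Add(Rational(-11, 2), Mul(Rational(-1, 2), -400), Rational(-231, 2)), -1))) = Add(Rational(355501, 450200), Mul(286110, Pow(Add(Rational(-11, 2), 200, Rational(-231, 2)), -1))) = Add(Rational(355501, 450200), Mul(286110, Pow(79, -1))) = Add(Rational(355501, 450200), Mul(286110, Rational(1, 79))) = Add(Rational(355501, 450200), Rational(286110, 79)) = Rational(128834806579, 35565800)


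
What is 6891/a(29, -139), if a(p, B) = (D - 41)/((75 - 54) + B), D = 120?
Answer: -813138/79 ≈ -10293.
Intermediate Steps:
a(p, B) = 79/(21 + B) (a(p, B) = (120 - 41)/((75 - 54) + B) = 79/(21 + B))
6891/a(29, -139) = 6891/((79/(21 - 139))) = 6891/((79/(-118))) = 6891/((79*(-1/118))) = 6891/(-79/118) = 6891*(-118/79) = -813138/79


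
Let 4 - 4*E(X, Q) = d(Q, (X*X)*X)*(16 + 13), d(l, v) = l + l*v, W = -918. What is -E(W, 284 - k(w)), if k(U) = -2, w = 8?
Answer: -3208204756759/2 ≈ -1.6041e+12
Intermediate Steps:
E(X, Q) = 1 - 29*Q*(1 + X**3)/4 (E(X, Q) = 1 - Q*(1 + (X*X)*X)*(16 + 13)/4 = 1 - Q*(1 + X**2*X)*29/4 = 1 - Q*(1 + X**3)*29/4 = 1 - 29*Q*(1 + X**3)/4)
-E(W, 284 - k(w)) = -(1 - 29*(284 - 1*(-2))*(1 + (-918)**3)/4) = -(1 - 29*(284 + 2)*(1 - 773620632)/4) = -(1 - 29/4*286*(-773620631)) = -(1 + 3208204756757/2) = -1*3208204756759/2 = -3208204756759/2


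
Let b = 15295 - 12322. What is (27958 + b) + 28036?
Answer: 58967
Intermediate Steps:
b = 2973
(27958 + b) + 28036 = (27958 + 2973) + 28036 = 30931 + 28036 = 58967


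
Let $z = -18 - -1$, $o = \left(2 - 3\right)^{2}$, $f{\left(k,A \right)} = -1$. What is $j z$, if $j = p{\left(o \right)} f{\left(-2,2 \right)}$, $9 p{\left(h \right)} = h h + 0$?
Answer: $\frac{17}{9} \approx 1.8889$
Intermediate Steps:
$o = 1$ ($o = \left(-1\right)^{2} = 1$)
$z = -17$ ($z = -18 + 1 = -17$)
$p{\left(h \right)} = \frac{h^{2}}{9}$ ($p{\left(h \right)} = \frac{h h + 0}{9} = \frac{h^{2} + 0}{9} = \frac{h^{2}}{9}$)
$j = - \frac{1}{9}$ ($j = \frac{1^{2}}{9} \left(-1\right) = \frac{1}{9} \cdot 1 \left(-1\right) = \frac{1}{9} \left(-1\right) = - \frac{1}{9} \approx -0.11111$)
$j z = \left(- \frac{1}{9}\right) \left(-17\right) = \frac{17}{9}$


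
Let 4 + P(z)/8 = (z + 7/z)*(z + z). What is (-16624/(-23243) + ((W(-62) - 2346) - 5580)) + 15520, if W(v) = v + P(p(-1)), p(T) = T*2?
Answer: 178429892/23243 ≈ 7676.7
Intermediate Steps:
p(T) = 2*T
P(z) = -32 + 16*z*(z + 7/z) (P(z) = -32 + 8*((z + 7/z)*(z + z)) = -32 + 8*((z + 7/z)*(2*z)) = -32 + 8*(2*z*(z + 7/z)) = -32 + 16*z*(z + 7/z))
W(v) = 144 + v (W(v) = v + (80 + 16*(2*(-1))²) = v + (80 + 16*(-2)²) = v + (80 + 16*4) = v + (80 + 64) = v + 144 = 144 + v)
(-16624/(-23243) + ((W(-62) - 2346) - 5580)) + 15520 = (-16624/(-23243) + (((144 - 62) - 2346) - 5580)) + 15520 = (-16624*(-1/23243) + ((82 - 2346) - 5580)) + 15520 = (16624/23243 + (-2264 - 5580)) + 15520 = (16624/23243 - 7844) + 15520 = -182301468/23243 + 15520 = 178429892/23243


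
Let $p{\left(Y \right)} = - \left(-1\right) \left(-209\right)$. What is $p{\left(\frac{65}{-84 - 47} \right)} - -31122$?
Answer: $30913$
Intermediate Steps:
$p{\left(Y \right)} = -209$ ($p{\left(Y \right)} = \left(-1\right) 209 = -209$)
$p{\left(\frac{65}{-84 - 47} \right)} - -31122 = -209 - -31122 = -209 + 31122 = 30913$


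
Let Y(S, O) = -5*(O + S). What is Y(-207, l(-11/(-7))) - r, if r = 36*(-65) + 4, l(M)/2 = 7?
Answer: 3301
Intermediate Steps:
l(M) = 14 (l(M) = 2*7 = 14)
Y(S, O) = -5*O - 5*S
r = -2336 (r = -2340 + 4 = -2336)
Y(-207, l(-11/(-7))) - r = (-5*14 - 5*(-207)) - 1*(-2336) = (-70 + 1035) + 2336 = 965 + 2336 = 3301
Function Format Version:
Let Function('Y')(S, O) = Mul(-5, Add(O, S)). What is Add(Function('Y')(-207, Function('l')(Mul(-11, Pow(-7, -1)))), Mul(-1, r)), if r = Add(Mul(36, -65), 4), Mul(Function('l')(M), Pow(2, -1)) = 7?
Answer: 3301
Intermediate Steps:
Function('l')(M) = 14 (Function('l')(M) = Mul(2, 7) = 14)
Function('Y')(S, O) = Add(Mul(-5, O), Mul(-5, S))
r = -2336 (r = Add(-2340, 4) = -2336)
Add(Function('Y')(-207, Function('l')(Mul(-11, Pow(-7, -1)))), Mul(-1, r)) = Add(Add(Mul(-5, 14), Mul(-5, -207)), Mul(-1, -2336)) = Add(Add(-70, 1035), 2336) = Add(965, 2336) = 3301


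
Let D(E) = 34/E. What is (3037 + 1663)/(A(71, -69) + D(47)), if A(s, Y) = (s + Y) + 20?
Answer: 55225/267 ≈ 206.84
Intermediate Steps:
A(s, Y) = 20 + Y + s (A(s, Y) = (Y + s) + 20 = 20 + Y + s)
(3037 + 1663)/(A(71, -69) + D(47)) = (3037 + 1663)/((20 - 69 + 71) + 34/47) = 4700/(22 + 34*(1/47)) = 4700/(22 + 34/47) = 4700/(1068/47) = 4700*(47/1068) = 55225/267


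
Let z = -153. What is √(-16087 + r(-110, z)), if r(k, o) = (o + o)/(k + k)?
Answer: I*√194635870/110 ≈ 126.83*I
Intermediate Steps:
r(k, o) = o/k (r(k, o) = (2*o)/((2*k)) = (2*o)*(1/(2*k)) = o/k)
√(-16087 + r(-110, z)) = √(-16087 - 153/(-110)) = √(-16087 - 153*(-1/110)) = √(-16087 + 153/110) = √(-1769417/110) = I*√194635870/110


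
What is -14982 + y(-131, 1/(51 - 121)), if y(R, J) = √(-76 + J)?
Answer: -14982 + I*√372470/70 ≈ -14982.0 + 8.7186*I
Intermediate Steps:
-14982 + y(-131, 1/(51 - 121)) = -14982 + √(-76 + 1/(51 - 121)) = -14982 + √(-76 + 1/(-70)) = -14982 + √(-76 - 1/70) = -14982 + √(-5321/70) = -14982 + I*√372470/70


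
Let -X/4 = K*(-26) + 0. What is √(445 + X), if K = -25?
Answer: I*√2155 ≈ 46.422*I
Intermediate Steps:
X = -2600 (X = -4*(-25*(-26) + 0) = -4*(650 + 0) = -4*650 = -2600)
√(445 + X) = √(445 - 2600) = √(-2155) = I*√2155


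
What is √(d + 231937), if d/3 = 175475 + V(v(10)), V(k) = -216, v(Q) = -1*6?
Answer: √757714 ≈ 870.47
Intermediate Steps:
v(Q) = -6
d = 525777 (d = 3*(175475 - 216) = 3*175259 = 525777)
√(d + 231937) = √(525777 + 231937) = √757714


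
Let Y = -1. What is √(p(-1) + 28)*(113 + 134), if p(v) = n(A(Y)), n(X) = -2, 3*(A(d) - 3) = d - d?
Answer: 247*√26 ≈ 1259.5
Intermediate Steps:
A(d) = 3 (A(d) = 3 + (d - d)/3 = 3 + (⅓)*0 = 3 + 0 = 3)
p(v) = -2
√(p(-1) + 28)*(113 + 134) = √(-2 + 28)*(113 + 134) = √26*247 = 247*√26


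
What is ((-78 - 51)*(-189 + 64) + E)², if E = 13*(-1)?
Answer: 259596544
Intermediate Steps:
E = -13
((-78 - 51)*(-189 + 64) + E)² = ((-78 - 51)*(-189 + 64) - 13)² = (-129*(-125) - 13)² = (16125 - 13)² = 16112² = 259596544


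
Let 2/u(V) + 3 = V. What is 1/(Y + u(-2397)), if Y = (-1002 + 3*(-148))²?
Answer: 1200/2509099199 ≈ 4.7826e-7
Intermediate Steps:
u(V) = 2/(-3 + V)
Y = 2090916 (Y = (-1002 - 444)² = (-1446)² = 2090916)
1/(Y + u(-2397)) = 1/(2090916 + 2/(-3 - 2397)) = 1/(2090916 + 2/(-2400)) = 1/(2090916 + 2*(-1/2400)) = 1/(2090916 - 1/1200) = 1/(2509099199/1200) = 1200/2509099199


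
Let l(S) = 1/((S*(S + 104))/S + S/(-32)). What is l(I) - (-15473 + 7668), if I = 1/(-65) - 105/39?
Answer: 102862225/13179 ≈ 7805.0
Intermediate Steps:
I = -176/65 (I = 1*(-1/65) - 105*1/39 = -1/65 - 35/13 = -176/65 ≈ -2.7077)
l(S) = 1/(104 + 31*S/32) (l(S) = 1/((S*(104 + S))/S + S*(-1/32)) = 1/((104 + S) - S/32) = 1/(104 + 31*S/32))
l(I) - (-15473 + 7668) = 32/(3328 + 31*(-176/65)) - (-15473 + 7668) = 32/(3328 - 5456/65) - 1*(-7805) = 32/(210864/65) + 7805 = 32*(65/210864) + 7805 = 130/13179 + 7805 = 102862225/13179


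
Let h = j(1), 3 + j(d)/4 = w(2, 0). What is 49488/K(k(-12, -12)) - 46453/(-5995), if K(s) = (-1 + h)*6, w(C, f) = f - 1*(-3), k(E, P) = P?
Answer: -4490937/545 ≈ -8240.3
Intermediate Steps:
w(C, f) = 3 + f (w(C, f) = f + 3 = 3 + f)
j(d) = 0 (j(d) = -12 + 4*(3 + 0) = -12 + 4*3 = -12 + 12 = 0)
h = 0
K(s) = -6 (K(s) = (-1 + 0)*6 = -1*6 = -6)
49488/K(k(-12, -12)) - 46453/(-5995) = 49488/(-6) - 46453/(-5995) = 49488*(-1/6) - 46453*(-1/5995) = -8248 + 4223/545 = -4490937/545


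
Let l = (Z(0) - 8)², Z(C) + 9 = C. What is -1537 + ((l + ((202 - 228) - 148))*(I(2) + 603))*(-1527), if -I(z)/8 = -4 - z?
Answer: -114320392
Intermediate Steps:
I(z) = 32 + 8*z (I(z) = -8*(-4 - z) = 32 + 8*z)
Z(C) = -9 + C
l = 289 (l = ((-9 + 0) - 8)² = (-9 - 8)² = (-17)² = 289)
-1537 + ((l + ((202 - 228) - 148))*(I(2) + 603))*(-1527) = -1537 + ((289 + ((202 - 228) - 148))*((32 + 8*2) + 603))*(-1527) = -1537 + ((289 + (-26 - 148))*((32 + 16) + 603))*(-1527) = -1537 + ((289 - 174)*(48 + 603))*(-1527) = -1537 + (115*651)*(-1527) = -1537 + 74865*(-1527) = -1537 - 114318855 = -114320392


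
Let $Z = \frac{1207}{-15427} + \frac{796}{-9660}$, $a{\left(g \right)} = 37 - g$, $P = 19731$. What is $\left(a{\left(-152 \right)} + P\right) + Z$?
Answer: $\frac{742137618722}{37256205} \approx 19920.0$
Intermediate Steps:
$Z = - \frac{5984878}{37256205}$ ($Z = 1207 \left(- \frac{1}{15427}\right) + 796 \left(- \frac{1}{9660}\right) = - \frac{1207}{15427} - \frac{199}{2415} = - \frac{5984878}{37256205} \approx -0.16064$)
$\left(a{\left(-152 \right)} + P\right) + Z = \left(\left(37 - -152\right) + 19731\right) - \frac{5984878}{37256205} = \left(\left(37 + 152\right) + 19731\right) - \frac{5984878}{37256205} = \left(189 + 19731\right) - \frac{5984878}{37256205} = 19920 - \frac{5984878}{37256205} = \frac{742137618722}{37256205}$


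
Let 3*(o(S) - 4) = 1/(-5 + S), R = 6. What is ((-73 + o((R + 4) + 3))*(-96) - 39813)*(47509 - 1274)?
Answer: -1534678355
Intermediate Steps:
o(S) = 4 + 1/(3*(-5 + S))
((-73 + o((R + 4) + 3))*(-96) - 39813)*(47509 - 1274) = ((-73 + (-59 + 12*((6 + 4) + 3))/(3*(-5 + ((6 + 4) + 3))))*(-96) - 39813)*(47509 - 1274) = ((-73 + (-59 + 12*(10 + 3))/(3*(-5 + (10 + 3))))*(-96) - 39813)*46235 = ((-73 + (-59 + 12*13)/(3*(-5 + 13)))*(-96) - 39813)*46235 = ((-73 + (1/3)*(-59 + 156)/8)*(-96) - 39813)*46235 = ((-73 + (1/3)*(1/8)*97)*(-96) - 39813)*46235 = ((-73 + 97/24)*(-96) - 39813)*46235 = (-1655/24*(-96) - 39813)*46235 = (6620 - 39813)*46235 = -33193*46235 = -1534678355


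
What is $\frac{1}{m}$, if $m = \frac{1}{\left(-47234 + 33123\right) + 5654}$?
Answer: $-8457$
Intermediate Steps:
$m = - \frac{1}{8457}$ ($m = \frac{1}{-14111 + 5654} = \frac{1}{-8457} = - \frac{1}{8457} \approx -0.00011825$)
$\frac{1}{m} = \frac{1}{- \frac{1}{8457}} = -8457$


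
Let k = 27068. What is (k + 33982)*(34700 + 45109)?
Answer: 4872339450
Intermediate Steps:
(k + 33982)*(34700 + 45109) = (27068 + 33982)*(34700 + 45109) = 61050*79809 = 4872339450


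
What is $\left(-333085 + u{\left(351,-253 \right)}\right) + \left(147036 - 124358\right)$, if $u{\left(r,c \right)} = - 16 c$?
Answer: $-306359$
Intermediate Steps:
$\left(-333085 + u{\left(351,-253 \right)}\right) + \left(147036 - 124358\right) = \left(-333085 - -4048\right) + \left(147036 - 124358\right) = \left(-333085 + 4048\right) + \left(147036 - 124358\right) = -329037 + 22678 = -306359$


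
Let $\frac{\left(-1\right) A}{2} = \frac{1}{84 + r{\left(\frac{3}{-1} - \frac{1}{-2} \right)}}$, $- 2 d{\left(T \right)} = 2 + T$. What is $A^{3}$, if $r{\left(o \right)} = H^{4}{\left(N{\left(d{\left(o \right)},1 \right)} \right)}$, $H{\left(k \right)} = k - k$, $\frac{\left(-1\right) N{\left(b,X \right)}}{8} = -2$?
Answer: $- \frac{1}{74088} \approx -1.3497 \cdot 10^{-5}$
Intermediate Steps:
$d{\left(T \right)} = -1 - \frac{T}{2}$ ($d{\left(T \right)} = - \frac{2 + T}{2} = -1 - \frac{T}{2}$)
$N{\left(b,X \right)} = 16$ ($N{\left(b,X \right)} = \left(-8\right) \left(-2\right) = 16$)
$H{\left(k \right)} = 0$
$r{\left(o \right)} = 0$ ($r{\left(o \right)} = 0^{4} = 0$)
$A = - \frac{1}{42}$ ($A = - \frac{2}{84 + 0} = - \frac{2}{84} = \left(-2\right) \frac{1}{84} = - \frac{1}{42} \approx -0.02381$)
$A^{3} = \left(- \frac{1}{42}\right)^{3} = - \frac{1}{74088}$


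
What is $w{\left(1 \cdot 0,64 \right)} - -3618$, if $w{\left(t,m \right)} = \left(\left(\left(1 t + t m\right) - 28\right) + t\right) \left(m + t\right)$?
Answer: $1826$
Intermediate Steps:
$w{\left(t,m \right)} = \left(m + t\right) \left(-28 + 2 t + m t\right)$ ($w{\left(t,m \right)} = \left(\left(\left(t + m t\right) - 28\right) + t\right) \left(m + t\right) = \left(\left(-28 + t + m t\right) + t\right) \left(m + t\right) = \left(-28 + 2 t + m t\right) \left(m + t\right) = \left(m + t\right) \left(-28 + 2 t + m t\right)$)
$w{\left(1 \cdot 0,64 \right)} - -3618 = \left(\left(-28\right) 64 - 28 \cdot 1 \cdot 0 + 2 \left(1 \cdot 0\right)^{2} + 64 \left(1 \cdot 0\right)^{2} + 1 \cdot 0 \cdot 64^{2} + 2 \cdot 64 \cdot 1 \cdot 0\right) - -3618 = \left(-1792 - 0 + 2 \cdot 0^{2} + 64 \cdot 0^{2} + 0 \cdot 4096 + 2 \cdot 64 \cdot 0\right) + 3618 = \left(-1792 + 0 + 2 \cdot 0 + 64 \cdot 0 + 0 + 0\right) + 3618 = \left(-1792 + 0 + 0 + 0 + 0 + 0\right) + 3618 = -1792 + 3618 = 1826$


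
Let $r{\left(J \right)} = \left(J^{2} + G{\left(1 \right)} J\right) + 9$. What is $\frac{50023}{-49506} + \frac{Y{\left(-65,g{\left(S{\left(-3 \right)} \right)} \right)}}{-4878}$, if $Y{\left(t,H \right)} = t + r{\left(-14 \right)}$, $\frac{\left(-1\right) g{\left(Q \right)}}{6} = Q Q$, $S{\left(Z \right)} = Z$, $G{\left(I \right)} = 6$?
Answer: $- \frac{41130755}{40248378} \approx -1.0219$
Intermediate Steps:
$r{\left(J \right)} = 9 + J^{2} + 6 J$ ($r{\left(J \right)} = \left(J^{2} + 6 J\right) + 9 = 9 + J^{2} + 6 J$)
$g{\left(Q \right)} = - 6 Q^{2}$ ($g{\left(Q \right)} = - 6 Q Q = - 6 Q^{2}$)
$Y{\left(t,H \right)} = 121 + t$ ($Y{\left(t,H \right)} = t + \left(9 + \left(-14\right)^{2} + 6 \left(-14\right)\right) = t + \left(9 + 196 - 84\right) = t + 121 = 121 + t$)
$\frac{50023}{-49506} + \frac{Y{\left(-65,g{\left(S{\left(-3 \right)} \right)} \right)}}{-4878} = \frac{50023}{-49506} + \frac{121 - 65}{-4878} = 50023 \left(- \frac{1}{49506}\right) + 56 \left(- \frac{1}{4878}\right) = - \frac{50023}{49506} - \frac{28}{2439} = - \frac{41130755}{40248378}$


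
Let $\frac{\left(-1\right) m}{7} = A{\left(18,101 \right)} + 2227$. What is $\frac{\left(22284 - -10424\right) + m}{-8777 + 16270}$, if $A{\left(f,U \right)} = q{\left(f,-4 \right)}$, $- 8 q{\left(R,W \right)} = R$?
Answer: $\frac{68539}{29972} \approx 2.2868$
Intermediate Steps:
$q{\left(R,W \right)} = - \frac{R}{8}$
$A{\left(f,U \right)} = - \frac{f}{8}$
$m = - \frac{62293}{4}$ ($m = - 7 \left(\left(- \frac{1}{8}\right) 18 + 2227\right) = - 7 \left(- \frac{9}{4} + 2227\right) = \left(-7\right) \frac{8899}{4} = - \frac{62293}{4} \approx -15573.0$)
$\frac{\left(22284 - -10424\right) + m}{-8777 + 16270} = \frac{\left(22284 - -10424\right) - \frac{62293}{4}}{-8777 + 16270} = \frac{\left(22284 + 10424\right) - \frac{62293}{4}}{7493} = \left(32708 - \frac{62293}{4}\right) \frac{1}{7493} = \frac{68539}{4} \cdot \frac{1}{7493} = \frac{68539}{29972}$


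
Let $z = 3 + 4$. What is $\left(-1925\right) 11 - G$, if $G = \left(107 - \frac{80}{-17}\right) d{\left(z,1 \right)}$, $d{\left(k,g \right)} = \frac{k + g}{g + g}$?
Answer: $- \frac{367571}{17} \approx -21622.0$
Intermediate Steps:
$z = 7$
$d{\left(k,g \right)} = \frac{g + k}{2 g}$
$G = \frac{7596}{17}$ ($G = \left(107 - \frac{80}{-17}\right) \frac{1 + 7}{2 \cdot 1} = \left(107 - - \frac{80}{17}\right) \frac{1}{2} \cdot 1 \cdot 8 = \left(107 + \frac{80}{17}\right) 4 = \frac{1899}{17} \cdot 4 = \frac{7596}{17} \approx 446.82$)
$\left(-1925\right) 11 - G = \left(-1925\right) 11 - \frac{7596}{17} = -21175 - \frac{7596}{17} = - \frac{367571}{17}$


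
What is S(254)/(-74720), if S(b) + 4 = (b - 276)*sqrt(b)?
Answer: 1/18680 + 11*sqrt(254)/37360 ≈ 0.0047460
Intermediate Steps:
S(b) = -4 + sqrt(b)*(-276 + b) (S(b) = -4 + (b - 276)*sqrt(b) = -4 + (-276 + b)*sqrt(b) = -4 + sqrt(b)*(-276 + b))
S(254)/(-74720) = (-4 + 254**(3/2) - 276*sqrt(254))/(-74720) = (-4 + 254*sqrt(254) - 276*sqrt(254))*(-1/74720) = (-4 - 22*sqrt(254))*(-1/74720) = 1/18680 + 11*sqrt(254)/37360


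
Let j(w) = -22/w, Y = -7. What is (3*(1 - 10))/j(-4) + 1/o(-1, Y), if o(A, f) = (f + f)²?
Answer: -10573/2156 ≈ -4.9040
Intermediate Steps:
o(A, f) = 4*f² (o(A, f) = (2*f)² = 4*f²)
(3*(1 - 10))/j(-4) + 1/o(-1, Y) = (3*(1 - 10))/((-22/(-4))) + 1/(4*(-7)²) = (3*(-9))/((-22*(-¼))) + 1/(4*49) = -27/11/2 + 1/196 = -27*2/11 + 1*(1/196) = -54/11 + 1/196 = -10573/2156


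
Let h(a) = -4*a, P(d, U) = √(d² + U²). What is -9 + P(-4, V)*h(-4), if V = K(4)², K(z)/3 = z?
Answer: -9 + 64*√1297 ≈ 2295.9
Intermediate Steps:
K(z) = 3*z
V = 144 (V = (3*4)² = 12² = 144)
P(d, U) = √(U² + d²)
-9 + P(-4, V)*h(-4) = -9 + √(144² + (-4)²)*(-4*(-4)) = -9 + √(20736 + 16)*16 = -9 + √20752*16 = -9 + (4*√1297)*16 = -9 + 64*√1297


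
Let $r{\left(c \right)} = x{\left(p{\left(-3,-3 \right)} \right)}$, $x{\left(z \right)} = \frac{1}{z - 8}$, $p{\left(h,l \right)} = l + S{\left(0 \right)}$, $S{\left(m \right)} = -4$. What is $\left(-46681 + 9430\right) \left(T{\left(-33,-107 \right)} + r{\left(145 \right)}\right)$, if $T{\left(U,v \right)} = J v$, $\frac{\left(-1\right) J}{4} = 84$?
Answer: $- \frac{6696227343}{5} \approx -1.3392 \cdot 10^{9}$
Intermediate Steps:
$J = -336$ ($J = \left(-4\right) 84 = -336$)
$p{\left(h,l \right)} = -4 + l$ ($p{\left(h,l \right)} = l - 4 = -4 + l$)
$T{\left(U,v \right)} = - 336 v$
$x{\left(z \right)} = \frac{1}{-8 + z}$
$r{\left(c \right)} = - \frac{1}{15}$ ($r{\left(c \right)} = \frac{1}{-8 - 7} = \frac{1}{-15} = - \frac{1}{15}$)
$\left(-46681 + 9430\right) \left(T{\left(-33,-107 \right)} + r{\left(145 \right)}\right) = \left(-46681 + 9430\right) \left(\left(-336\right) \left(-107\right) - \frac{1}{15}\right) = - 37251 \left(35952 - \frac{1}{15}\right) = \left(-37251\right) \frac{539279}{15} = - \frac{6696227343}{5}$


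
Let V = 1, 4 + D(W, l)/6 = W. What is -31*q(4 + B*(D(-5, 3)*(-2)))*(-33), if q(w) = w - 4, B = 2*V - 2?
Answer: 0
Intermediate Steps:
D(W, l) = -24 + 6*W
B = 0 (B = 2*1 - 2 = 2 - 2 = 0)
q(w) = -4 + w
-31*q(4 + B*(D(-5, 3)*(-2)))*(-33) = -31*(-4 + (4 + 0*((-24 + 6*(-5))*(-2))))*(-33) = -31*(-4 + (4 + 0*((-24 - 30)*(-2))))*(-33) = -31*(-4 + (4 + 0*(-54*(-2))))*(-33) = -31*(-4 + (4 + 0*108))*(-33) = -31*(-4 + (4 + 0))*(-33) = -31*(-4 + 4)*(-33) = -31*0*(-33) = 0*(-33) = 0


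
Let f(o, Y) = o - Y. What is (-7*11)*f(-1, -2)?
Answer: -77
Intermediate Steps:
(-7*11)*f(-1, -2) = (-7*11)*(-1 - 1*(-2)) = -77*(-1 + 2) = -77*1 = -77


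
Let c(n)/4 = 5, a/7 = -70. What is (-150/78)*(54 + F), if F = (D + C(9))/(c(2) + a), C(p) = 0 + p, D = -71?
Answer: -63605/611 ≈ -104.10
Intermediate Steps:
a = -490 (a = 7*(-70) = -490)
C(p) = p
c(n) = 20 (c(n) = 4*5 = 20)
F = 31/235 (F = (-71 + 9)/(20 - 490) = -62/(-470) = -62*(-1/470) = 31/235 ≈ 0.13191)
(-150/78)*(54 + F) = (-150/78)*(54 + 31/235) = -150*1/78*(12721/235) = -25/13*12721/235 = -63605/611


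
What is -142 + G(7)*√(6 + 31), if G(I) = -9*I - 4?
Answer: -142 - 67*√37 ≈ -549.54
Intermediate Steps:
G(I) = -4 - 9*I
-142 + G(7)*√(6 + 31) = -142 + (-4 - 9*7)*√(6 + 31) = -142 + (-4 - 63)*√37 = -142 - 67*√37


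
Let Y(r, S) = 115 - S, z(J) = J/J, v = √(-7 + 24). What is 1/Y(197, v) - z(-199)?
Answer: -13093/13208 + √17/13208 ≈ -0.99098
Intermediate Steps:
v = √17 ≈ 4.1231
z(J) = 1
1/Y(197, v) - z(-199) = 1/(115 - √17) - 1*1 = 1/(115 - √17) - 1 = -1 + 1/(115 - √17)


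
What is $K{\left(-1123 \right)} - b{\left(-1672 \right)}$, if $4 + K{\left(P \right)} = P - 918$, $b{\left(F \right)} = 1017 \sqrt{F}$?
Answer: $-2045 - 2034 i \sqrt{418} \approx -2045.0 - 41585.0 i$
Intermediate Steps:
$K{\left(P \right)} = -922 + P$ ($K{\left(P \right)} = -4 + \left(P - 918\right) = -4 + \left(-918 + P\right) = -922 + P$)
$K{\left(-1123 \right)} - b{\left(-1672 \right)} = \left(-922 - 1123\right) - 1017 \sqrt{-1672} = -2045 - 1017 \cdot 2 i \sqrt{418} = -2045 - 2034 i \sqrt{418}$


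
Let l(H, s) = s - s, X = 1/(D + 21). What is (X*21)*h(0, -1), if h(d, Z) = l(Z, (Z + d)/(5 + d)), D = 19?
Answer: 0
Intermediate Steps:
X = 1/40 (X = 1/(19 + 21) = 1/40 ≈ 0.025000)
l(H, s) = 0
h(d, Z) = 0
(X*21)*h(0, -1) = ((1/40)*21)*0 = (21/40)*0 = 0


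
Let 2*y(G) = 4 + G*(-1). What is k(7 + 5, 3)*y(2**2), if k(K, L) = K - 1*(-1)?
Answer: 0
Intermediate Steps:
k(K, L) = 1 + K (k(K, L) = K + 1 = 1 + K)
y(G) = 2 - G/2 (y(G) = (4 + G*(-1))/2 = (4 - G)/2 = 2 - G/2)
k(7 + 5, 3)*y(2**2) = (1 + (7 + 5))*(2 - 1/2*2**2) = (1 + 12)*(2 - 1/2*4) = 13*(2 - 2) = 13*0 = 0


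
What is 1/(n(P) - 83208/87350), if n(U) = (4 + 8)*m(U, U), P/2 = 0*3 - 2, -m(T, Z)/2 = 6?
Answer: -43675/6330804 ≈ -0.0068988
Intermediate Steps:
m(T, Z) = -12 (m(T, Z) = -2*6 = -12)
P = -4 (P = 2*(0*3 - 2) = 2*(0 - 2) = 2*(-2) = -4)
n(U) = -144 (n(U) = (4 + 8)*(-12) = 12*(-12) = -144)
1/(n(P) - 83208/87350) = 1/(-144 - 83208/87350) = 1/(-144 - 83208*1/87350) = 1/(-144 - 41604/43675) = 1/(-6330804/43675) = -43675/6330804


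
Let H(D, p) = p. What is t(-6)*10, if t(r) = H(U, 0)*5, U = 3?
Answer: 0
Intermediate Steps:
t(r) = 0 (t(r) = 0*5 = 0)
t(-6)*10 = 0*10 = 0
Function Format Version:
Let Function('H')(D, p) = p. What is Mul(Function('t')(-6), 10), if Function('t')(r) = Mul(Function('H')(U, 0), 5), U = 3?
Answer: 0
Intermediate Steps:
Function('t')(r) = 0 (Function('t')(r) = Mul(0, 5) = 0)
Mul(Function('t')(-6), 10) = Mul(0, 10) = 0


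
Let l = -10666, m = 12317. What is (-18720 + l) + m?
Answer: -17069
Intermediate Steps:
(-18720 + l) + m = (-18720 - 10666) + 12317 = -29386 + 12317 = -17069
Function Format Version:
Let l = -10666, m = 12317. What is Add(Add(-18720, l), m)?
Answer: -17069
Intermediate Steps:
Add(Add(-18720, l), m) = Add(Add(-18720, -10666), 12317) = Add(-29386, 12317) = -17069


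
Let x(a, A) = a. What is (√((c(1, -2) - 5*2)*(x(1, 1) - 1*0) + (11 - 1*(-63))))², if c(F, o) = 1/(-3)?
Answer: 191/3 ≈ 63.667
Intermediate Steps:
c(F, o) = -⅓
(√((c(1, -2) - 5*2)*(x(1, 1) - 1*0) + (11 - 1*(-63))))² = (√((-⅓ - 5*2)*(1 - 1*0) + (11 - 1*(-63))))² = (√((-⅓ - 10)*(1 + 0) + (11 + 63)))² = (√(-31/3*1 + 74))² = (√(-31/3 + 74))² = (√(191/3))² = (√573/3)² = 191/3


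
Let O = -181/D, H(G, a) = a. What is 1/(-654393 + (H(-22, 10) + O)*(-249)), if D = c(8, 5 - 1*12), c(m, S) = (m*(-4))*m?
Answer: -256/168207117 ≈ -1.5219e-6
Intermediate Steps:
c(m, S) = -4*m² (c(m, S) = (-4*m)*m = -4*m²)
D = -256 (D = -4*8² = -4*64 = -256)
O = 181/256 (O = -181/(-256) = -181*(-1/256) = 181/256 ≈ 0.70703)
1/(-654393 + (H(-22, 10) + O)*(-249)) = 1/(-654393 + (10 + 181/256)*(-249)) = 1/(-654393 + (2741/256)*(-249)) = 1/(-654393 - 682509/256) = 1/(-168207117/256) = -256/168207117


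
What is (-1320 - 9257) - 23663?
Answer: -34240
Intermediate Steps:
(-1320 - 9257) - 23663 = -10577 - 23663 = -34240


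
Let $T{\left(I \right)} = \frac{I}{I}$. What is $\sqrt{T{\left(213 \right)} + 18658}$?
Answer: $\sqrt{18659} \approx 136.6$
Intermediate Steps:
$T{\left(I \right)} = 1$
$\sqrt{T{\left(213 \right)} + 18658} = \sqrt{1 + 18658} = \sqrt{18659}$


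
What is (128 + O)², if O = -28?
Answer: 10000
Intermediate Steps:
(128 + O)² = (128 - 28)² = 100² = 10000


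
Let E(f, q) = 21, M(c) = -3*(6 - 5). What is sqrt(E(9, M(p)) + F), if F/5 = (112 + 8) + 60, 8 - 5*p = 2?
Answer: sqrt(921) ≈ 30.348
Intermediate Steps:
p = 6/5 (p = 8/5 - 1/5*2 = 8/5 - 2/5 = 6/5 ≈ 1.2000)
M(c) = -3 (M(c) = -3*1 = -3)
F = 900 (F = 5*((112 + 8) + 60) = 5*(120 + 60) = 5*180 = 900)
sqrt(E(9, M(p)) + F) = sqrt(21 + 900) = sqrt(921)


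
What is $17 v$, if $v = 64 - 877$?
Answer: $-13821$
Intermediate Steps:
$v = -813$ ($v = 64 - 877 = -813$)
$17 v = 17 \left(-813\right) = -13821$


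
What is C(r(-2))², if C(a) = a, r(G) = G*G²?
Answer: 64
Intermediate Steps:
r(G) = G³
C(r(-2))² = ((-2)³)² = (-8)² = 64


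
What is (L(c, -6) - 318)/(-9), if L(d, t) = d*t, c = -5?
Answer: 32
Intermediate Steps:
(L(c, -6) - 318)/(-9) = (-5*(-6) - 318)/(-9) = (30 - 318)*(-⅑) = -288*(-⅑) = 32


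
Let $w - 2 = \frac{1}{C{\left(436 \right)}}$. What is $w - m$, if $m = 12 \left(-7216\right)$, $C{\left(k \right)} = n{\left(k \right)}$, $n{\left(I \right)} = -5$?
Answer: $\frac{432969}{5} \approx 86594.0$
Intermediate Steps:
$C{\left(k \right)} = -5$
$w = \frac{9}{5}$ ($w = 2 + \frac{1}{-5} = 2 - \frac{1}{5} = \frac{9}{5} \approx 1.8$)
$m = -86592$
$w - m = \frac{9}{5} - -86592 = \frac{9}{5} + 86592 = \frac{432969}{5}$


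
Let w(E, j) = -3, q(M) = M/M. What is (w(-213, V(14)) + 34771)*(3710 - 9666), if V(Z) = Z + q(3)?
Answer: -207078208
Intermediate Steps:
q(M) = 1
V(Z) = 1 + Z (V(Z) = Z + 1 = 1 + Z)
(w(-213, V(14)) + 34771)*(3710 - 9666) = (-3 + 34771)*(3710 - 9666) = 34768*(-5956) = -207078208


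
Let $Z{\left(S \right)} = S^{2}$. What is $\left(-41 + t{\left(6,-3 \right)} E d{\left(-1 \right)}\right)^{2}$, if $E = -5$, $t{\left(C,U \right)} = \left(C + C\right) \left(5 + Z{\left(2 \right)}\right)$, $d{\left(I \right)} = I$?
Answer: $249001$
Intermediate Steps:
$t{\left(C,U \right)} = 18 C$ ($t{\left(C,U \right)} = \left(C + C\right) \left(5 + 2^{2}\right) = 2 C \left(5 + 4\right) = 2 C 9 = 18 C$)
$\left(-41 + t{\left(6,-3 \right)} E d{\left(-1 \right)}\right)^{2} = \left(-41 + 18 \cdot 6 \left(-5\right) \left(-1\right)\right)^{2} = \left(-41 + 108 \left(-5\right) \left(-1\right)\right)^{2} = \left(-41 - -540\right)^{2} = \left(-41 + 540\right)^{2} = 499^{2} = 249001$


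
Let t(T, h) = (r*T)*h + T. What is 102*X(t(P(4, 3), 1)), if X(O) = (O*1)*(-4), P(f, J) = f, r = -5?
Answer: 6528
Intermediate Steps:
t(T, h) = T - 5*T*h (t(T, h) = (-5*T)*h + T = -5*T*h + T = T - 5*T*h)
X(O) = -4*O (X(O) = O*(-4) = -4*O)
102*X(t(P(4, 3), 1)) = 102*(-16*(1 - 5*1)) = 102*(-16*(1 - 5)) = 102*(-16*(-4)) = 102*(-4*(-16)) = 102*64 = 6528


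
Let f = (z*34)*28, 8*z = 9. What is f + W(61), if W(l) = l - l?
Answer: 1071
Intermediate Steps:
z = 9/8 (z = (⅛)*9 = 9/8 ≈ 1.1250)
W(l) = 0
f = 1071 (f = ((9/8)*34)*28 = (153/4)*28 = 1071)
f + W(61) = 1071 + 0 = 1071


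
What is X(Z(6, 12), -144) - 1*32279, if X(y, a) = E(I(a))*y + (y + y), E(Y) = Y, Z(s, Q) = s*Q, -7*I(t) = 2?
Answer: -225089/7 ≈ -32156.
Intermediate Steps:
I(t) = -2/7 (I(t) = -⅐*2 = -2/7)
Z(s, Q) = Q*s
X(y, a) = 12*y/7 (X(y, a) = -2*y/7 + (y + y) = -2*y/7 + 2*y = 12*y/7)
X(Z(6, 12), -144) - 1*32279 = 12*(12*6)/7 - 1*32279 = (12/7)*72 - 32279 = 864/7 - 32279 = -225089/7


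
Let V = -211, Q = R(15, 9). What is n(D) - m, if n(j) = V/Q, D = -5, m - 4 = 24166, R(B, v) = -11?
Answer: -265659/11 ≈ -24151.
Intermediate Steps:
Q = -11
m = 24170 (m = 4 + 24166 = 24170)
n(j) = 211/11 (n(j) = -211/(-11) = -211*(-1/11) = 211/11)
n(D) - m = 211/11 - 1*24170 = 211/11 - 24170 = -265659/11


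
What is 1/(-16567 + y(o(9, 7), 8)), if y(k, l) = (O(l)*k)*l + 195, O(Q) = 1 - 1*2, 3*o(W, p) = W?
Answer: -1/16396 ≈ -6.0990e-5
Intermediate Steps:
o(W, p) = W/3
O(Q) = -1 (O(Q) = 1 - 2 = -1)
y(k, l) = 195 - k*l (y(k, l) = (-k)*l + 195 = -k*l + 195 = 195 - k*l)
1/(-16567 + y(o(9, 7), 8)) = 1/(-16567 + (195 - 1*(⅓)*9*8)) = 1/(-16567 + (195 - 1*3*8)) = 1/(-16567 + (195 - 24)) = 1/(-16567 + 171) = 1/(-16396) = -1/16396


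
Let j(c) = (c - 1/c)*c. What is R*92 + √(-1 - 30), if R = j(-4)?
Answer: 1380 + I*√31 ≈ 1380.0 + 5.5678*I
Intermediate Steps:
j(c) = c*(c - 1/c)
R = 15 (R = -1 + (-4)² = -1 + 16 = 15)
R*92 + √(-1 - 30) = 15*92 + √(-1 - 30) = 1380 + √(-31) = 1380 + I*√31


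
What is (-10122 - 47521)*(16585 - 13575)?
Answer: -173505430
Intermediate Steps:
(-10122 - 47521)*(16585 - 13575) = -57643*3010 = -173505430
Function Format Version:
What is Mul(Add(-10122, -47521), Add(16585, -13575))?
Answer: -173505430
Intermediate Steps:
Mul(Add(-10122, -47521), Add(16585, -13575)) = Mul(-57643, 3010) = -173505430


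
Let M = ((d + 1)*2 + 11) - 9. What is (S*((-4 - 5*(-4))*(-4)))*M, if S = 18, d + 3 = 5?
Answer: -9216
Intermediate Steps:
d = 2 (d = -3 + 5 = 2)
M = 8 (M = ((2 + 1)*2 + 11) - 9 = (3*2 + 11) - 9 = (6 + 11) - 9 = 17 - 9 = 8)
(S*((-4 - 5*(-4))*(-4)))*M = (18*((-4 - 5*(-4))*(-4)))*8 = (18*((-4 + 20)*(-4)))*8 = (18*(16*(-4)))*8 = (18*(-64))*8 = -1152*8 = -9216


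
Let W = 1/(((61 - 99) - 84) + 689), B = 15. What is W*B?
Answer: 5/189 ≈ 0.026455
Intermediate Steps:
W = 1/567 (W = 1/((-38 - 84) + 689) = 1/(-122 + 689) = 1/567 ≈ 0.0017637)
W*B = (1/567)*15 = 5/189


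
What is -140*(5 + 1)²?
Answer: -5040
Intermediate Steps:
-140*(5 + 1)² = -140*6² = -140*36 = -5040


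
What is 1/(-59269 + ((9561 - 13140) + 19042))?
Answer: -1/43806 ≈ -2.2828e-5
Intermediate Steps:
1/(-59269 + ((9561 - 13140) + 19042)) = 1/(-59269 + (-3579 + 19042)) = 1/(-59269 + 15463) = 1/(-43806) = -1/43806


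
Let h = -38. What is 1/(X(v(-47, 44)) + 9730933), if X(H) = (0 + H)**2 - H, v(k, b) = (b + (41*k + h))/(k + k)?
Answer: 8836/85986033655 ≈ 1.0276e-7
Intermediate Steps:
v(k, b) = (-38 + b + 41*k)/(2*k) (v(k, b) = (b + (41*k - 38))/(k + k) = (b + (-38 + 41*k))/((2*k)) = (-38 + b + 41*k)*(1/(2*k)) = (-38 + b + 41*k)/(2*k))
X(H) = H**2 - H
1/(X(v(-47, 44)) + 9730933) = 1/(((1/2)*(-38 + 44 + 41*(-47))/(-47))*(-1 + (1/2)*(-38 + 44 + 41*(-47))/(-47)) + 9730933) = 1/(((1/2)*(-1/47)*(-38 + 44 - 1927))*(-1 + (1/2)*(-1/47)*(-38 + 44 - 1927)) + 9730933) = 1/(((1/2)*(-1/47)*(-1921))*(-1 + (1/2)*(-1/47)*(-1921)) + 9730933) = 1/(1921*(-1 + 1921/94)/94 + 9730933) = 1/((1921/94)*(1827/94) + 9730933) = 1/(3509667/8836 + 9730933) = 1/(85986033655/8836) = 8836/85986033655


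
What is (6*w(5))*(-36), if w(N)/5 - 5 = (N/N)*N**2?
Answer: -32400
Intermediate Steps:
w(N) = 25 + 5*N**2 (w(N) = 25 + 5*((N/N)*N**2) = 25 + 5*(1*N**2) = 25 + 5*N**2)
(6*w(5))*(-36) = (6*(25 + 5*5**2))*(-36) = (6*(25 + 5*25))*(-36) = (6*(25 + 125))*(-36) = (6*150)*(-36) = 900*(-36) = -32400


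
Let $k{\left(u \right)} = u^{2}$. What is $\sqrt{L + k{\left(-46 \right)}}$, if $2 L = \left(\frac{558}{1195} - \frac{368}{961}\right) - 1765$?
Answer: $\frac{\sqrt{6771316793770}}{74090} \approx 35.122$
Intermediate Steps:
$L = - \frac{2026820697}{2296790}$ ($L = \frac{\left(\frac{558}{1195} - \frac{368}{961}\right) - 1765}{2} = \frac{\frac{96478}{1148395} - 1765}{2} = \frac{1}{2} \left(- \frac{2026820697}{1148395}\right) = - \frac{2026820697}{2296790} \approx -882.46$)
$\sqrt{L + k{\left(-46 \right)}} = \sqrt{- \frac{2026820697}{2296790} + \left(-46\right)^{2}} = \sqrt{- \frac{2026820697}{2296790} + 2116} = \sqrt{\frac{2833186943}{2296790}} = \frac{\sqrt{6771316793770}}{74090}$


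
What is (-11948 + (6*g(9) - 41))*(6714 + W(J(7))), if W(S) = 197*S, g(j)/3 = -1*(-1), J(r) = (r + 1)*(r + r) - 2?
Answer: -339784864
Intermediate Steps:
J(r) = -2 + 2*r*(1 + r) (J(r) = (1 + r)*(2*r) - 2 = 2*r*(1 + r) - 2 = -2 + 2*r*(1 + r))
g(j) = 3 (g(j) = 3*(-1*(-1)) = 3*1 = 3)
(-11948 + (6*g(9) - 41))*(6714 + W(J(7))) = (-11948 + (6*3 - 41))*(6714 + 197*(-2 + 2*7 + 2*7²)) = (-11948 + (18 - 41))*(6714 + 197*(-2 + 14 + 2*49)) = (-11948 - 23)*(6714 + 197*(-2 + 14 + 98)) = -11971*(6714 + 197*110) = -11971*(6714 + 21670) = -11971*28384 = -339784864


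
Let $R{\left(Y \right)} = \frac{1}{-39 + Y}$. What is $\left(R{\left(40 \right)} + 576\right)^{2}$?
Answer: $332929$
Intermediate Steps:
$\left(R{\left(40 \right)} + 576\right)^{2} = \left(\frac{1}{-39 + 40} + 576\right)^{2} = \left(1^{-1} + 576\right)^{2} = \left(1 + 576\right)^{2} = 577^{2} = 332929$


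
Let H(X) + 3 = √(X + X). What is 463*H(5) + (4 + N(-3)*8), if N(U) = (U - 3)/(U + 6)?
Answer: -1401 + 463*√10 ≈ 63.135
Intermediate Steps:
H(X) = -3 + √2*√X (H(X) = -3 + √(X + X) = -3 + √(2*X) = -3 + √2*√X)
N(U) = (-3 + U)/(6 + U)
463*H(5) + (4 + N(-3)*8) = 463*(-3 + √2*√5) + (4 + ((-3 - 3)/(6 - 3))*8) = 463*(-3 + √10) + (4 + (-6/3)*8) = (-1389 + 463*√10) + (4 + ((⅓)*(-6))*8) = (-1389 + 463*√10) + (4 - 2*8) = (-1389 + 463*√10) + (4 - 16) = (-1389 + 463*√10) - 12 = -1401 + 463*√10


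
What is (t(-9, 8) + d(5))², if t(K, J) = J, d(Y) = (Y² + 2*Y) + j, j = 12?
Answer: 3025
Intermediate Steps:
d(Y) = 12 + Y² + 2*Y (d(Y) = (Y² + 2*Y) + 12 = 12 + Y² + 2*Y)
(t(-9, 8) + d(5))² = (8 + (12 + 5² + 2*5))² = (8 + (12 + 25 + 10))² = (8 + 47)² = 55² = 3025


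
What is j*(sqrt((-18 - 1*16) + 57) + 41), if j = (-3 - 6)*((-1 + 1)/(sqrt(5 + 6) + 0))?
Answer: 0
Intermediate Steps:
j = 0 (j = -0/(sqrt(11) + 0) = -0/(sqrt(11)) = -0*sqrt(11)/11 = -9*0 = 0)
j*(sqrt((-18 - 1*16) + 57) + 41) = 0*(sqrt((-18 - 1*16) + 57) + 41) = 0*(sqrt((-18 - 16) + 57) + 41) = 0*(sqrt(-34 + 57) + 41) = 0*(sqrt(23) + 41) = 0*(41 + sqrt(23)) = 0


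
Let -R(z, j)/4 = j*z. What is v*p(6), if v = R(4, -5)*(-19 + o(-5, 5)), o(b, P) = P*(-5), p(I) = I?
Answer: -21120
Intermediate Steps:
o(b, P) = -5*P
R(z, j) = -4*j*z
v = -3520 (v = (-4*(-5)*4)*(-19 - 5*5) = 80*(-19 - 25) = 80*(-44) = -3520)
v*p(6) = -3520*6 = -21120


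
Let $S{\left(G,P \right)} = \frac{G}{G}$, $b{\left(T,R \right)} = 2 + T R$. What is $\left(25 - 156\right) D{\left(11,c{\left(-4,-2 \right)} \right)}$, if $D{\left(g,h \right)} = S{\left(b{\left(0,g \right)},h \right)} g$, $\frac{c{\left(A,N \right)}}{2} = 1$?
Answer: $-1441$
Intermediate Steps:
$c{\left(A,N \right)} = 2$ ($c{\left(A,N \right)} = 2 \cdot 1 = 2$)
$b{\left(T,R \right)} = 2 + R T$
$S{\left(G,P \right)} = 1$
$D{\left(g,h \right)} = g$ ($D{\left(g,h \right)} = 1 g = g$)
$\left(25 - 156\right) D{\left(11,c{\left(-4,-2 \right)} \right)} = \left(25 - 156\right) 11 = \left(-131\right) 11 = -1441$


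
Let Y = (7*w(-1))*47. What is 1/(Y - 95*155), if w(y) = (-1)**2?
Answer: -1/14396 ≈ -6.9464e-5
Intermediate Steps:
w(y) = 1
Y = 329 (Y = (7*1)*47 = 7*47 = 329)
1/(Y - 95*155) = 1/(329 - 95*155) = 1/(329 - 14725) = 1/(-14396) = -1/14396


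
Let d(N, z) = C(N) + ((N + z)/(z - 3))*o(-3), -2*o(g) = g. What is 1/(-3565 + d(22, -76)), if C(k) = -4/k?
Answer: -869/3097252 ≈ -0.00028057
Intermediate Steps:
o(g) = -g/2
d(N, z) = -4/N + 3*(N + z)/(2*(-3 + z)) (d(N, z) = -4/N + ((N + z)/(z - 3))*(-1/2*(-3)) = -4/N + ((N + z)/(-3 + z))*(3/2) = -4/N + 3*(N + z)/(2*(-3 + z)))
1/(-3565 + d(22, -76)) = 1/(-3565 + (1/2)*(24 - 8*(-76) + 3*22*(22 - 76))/(22*(-3 - 76))) = 1/(-3565 + (1/2)*(1/22)*(24 + 608 + 3*22*(-54))/(-79)) = 1/(-3565 + (1/2)*(1/22)*(-1/79)*(24 + 608 - 3564)) = 1/(-3565 + (1/2)*(1/22)*(-1/79)*(-2932)) = 1/(-3565 + 733/869) = 1/(-3097252/869) = -869/3097252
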